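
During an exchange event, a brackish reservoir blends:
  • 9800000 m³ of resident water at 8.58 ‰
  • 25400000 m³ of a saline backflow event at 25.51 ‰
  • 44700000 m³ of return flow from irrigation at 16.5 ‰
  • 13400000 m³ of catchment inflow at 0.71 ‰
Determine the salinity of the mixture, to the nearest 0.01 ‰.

Salt balance:
salt = 9,800,000×8.58 + 25,400,000×25.51 + 44,700,000×16.5 + 13,400,000×0.71 = 84,084,000 + 647,954,000 + 737,550,000 + 9,514,000 = 1,479,102,000
volume = 9,800,000 + 25,400,000 + 44,700,000 + 13,400,000 = 93,300,000 m³
S = 1,479,102,000 / 93,300,000 = 15.8532 ‰

15.85 ‰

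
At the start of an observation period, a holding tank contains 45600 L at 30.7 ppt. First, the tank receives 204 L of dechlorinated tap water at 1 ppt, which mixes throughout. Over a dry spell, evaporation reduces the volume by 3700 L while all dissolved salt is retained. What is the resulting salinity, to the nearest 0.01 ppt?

33.25 ppt

After mixing: salt = 45,600×30.7 + 204×1 = 1,400,124; volume = 45,804 L
After evaporation: salt unchanged = 1,400,124; volume = 45,804 − 3,700 = 42,104 L
S = 1,400,124 / 42,104 = 33.2539 ppt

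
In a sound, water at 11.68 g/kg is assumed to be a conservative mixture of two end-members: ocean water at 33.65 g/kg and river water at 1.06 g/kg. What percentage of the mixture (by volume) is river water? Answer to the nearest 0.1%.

67.4%

Let f be the freshwater fraction. Salt balance per unit volume:
f×1.06 + (1−f)×33.65 = 11.68
f = (33.65 − 11.68) / (33.65 − 1.06) = 21.97/32.59 = 0.6741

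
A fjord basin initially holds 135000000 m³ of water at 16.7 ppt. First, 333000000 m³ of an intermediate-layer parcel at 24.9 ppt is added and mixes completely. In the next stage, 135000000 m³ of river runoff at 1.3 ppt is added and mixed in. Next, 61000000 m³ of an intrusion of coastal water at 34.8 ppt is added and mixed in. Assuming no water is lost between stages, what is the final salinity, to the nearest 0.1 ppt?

By conservation of dissolved salt,
Initial salt = 135,000,000×16.7 = 2,254,500,000
After stage 1: salt = 2,254,500,000 + 333,000,000×24.9 = 10,546,200,000; volume = 468,000,000 m³; S = 22.535 ppt
After stage 2: salt = 10,546,200,000 + 135,000,000×1.3 = 10,721,700,000; volume = 603,000,000 m³; S = 17.781 ppt
After stage 3: salt = 10,721,700,000 + 61,000,000×34.8 = 12,844,500,000; volume = 664,000,000 m³
S = 12,844,500,000 / 664,000,000 = 19.3441 ppt

19.3 ppt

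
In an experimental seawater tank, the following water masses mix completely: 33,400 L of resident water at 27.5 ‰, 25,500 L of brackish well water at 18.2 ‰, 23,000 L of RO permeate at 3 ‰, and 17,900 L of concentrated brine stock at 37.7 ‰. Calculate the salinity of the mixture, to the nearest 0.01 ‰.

21.31 ‰

By conservation of dissolved salt,
salt = 33,400×27.5 + 25,500×18.2 + 23,000×3 + 17,900×37.7 = 918,500 + 464,100 + 69,000 + 674,830 = 2,126,430
volume = 33,400 + 25,500 + 23,000 + 17,900 = 99,800 L
S = 2,126,430 / 99,800 = 21.3069 ‰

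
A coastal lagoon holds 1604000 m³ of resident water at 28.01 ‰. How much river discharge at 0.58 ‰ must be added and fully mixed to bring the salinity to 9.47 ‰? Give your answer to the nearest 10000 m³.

3350000 m³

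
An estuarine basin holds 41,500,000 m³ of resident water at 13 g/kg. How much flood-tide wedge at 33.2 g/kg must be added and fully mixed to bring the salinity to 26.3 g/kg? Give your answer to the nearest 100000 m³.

80000000 m³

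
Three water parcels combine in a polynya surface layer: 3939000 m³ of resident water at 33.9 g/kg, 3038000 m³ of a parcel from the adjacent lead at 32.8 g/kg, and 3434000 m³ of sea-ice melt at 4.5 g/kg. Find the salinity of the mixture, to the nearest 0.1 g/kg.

23.9 g/kg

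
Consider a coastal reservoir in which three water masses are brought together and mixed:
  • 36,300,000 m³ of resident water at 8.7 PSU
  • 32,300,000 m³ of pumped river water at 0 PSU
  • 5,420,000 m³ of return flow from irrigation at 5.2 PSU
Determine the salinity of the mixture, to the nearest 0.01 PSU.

Weighted by volume,
salt = 36,300,000×8.7 + 32,300,000×0 + 5,420,000×5.2 = 315,810,000 + 0 + 28,184,000 = 343,994,000
volume = 36,300,000 + 32,300,000 + 5,420,000 = 74,020,000 m³
S = 343,994,000 / 74,020,000 = 4.6473 PSU

4.65 PSU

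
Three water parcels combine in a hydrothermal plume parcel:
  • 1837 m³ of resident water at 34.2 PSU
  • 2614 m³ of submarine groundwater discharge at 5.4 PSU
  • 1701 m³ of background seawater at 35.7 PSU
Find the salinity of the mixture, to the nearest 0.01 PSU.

22.38 PSU

Mass of salt is conserved:
salt = 1,837×34.2 + 2,614×5.4 + 1,701×35.7 = 62,825.4 + 14,115.6 + 60,725.7 = 137,666.7
volume = 1,837 + 2,614 + 1,701 = 6,152 m³
S = 137,666.7 / 6,152 = 22.3776 PSU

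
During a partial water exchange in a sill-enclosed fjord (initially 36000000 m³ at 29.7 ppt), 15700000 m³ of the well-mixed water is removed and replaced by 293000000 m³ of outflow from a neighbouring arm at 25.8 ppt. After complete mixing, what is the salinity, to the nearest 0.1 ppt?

26.1 ppt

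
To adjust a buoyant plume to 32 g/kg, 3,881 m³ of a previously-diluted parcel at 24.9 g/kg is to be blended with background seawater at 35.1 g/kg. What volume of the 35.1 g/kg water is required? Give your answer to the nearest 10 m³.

8890 m³

Salt balance: 3,881×24.9 + V×35.1 = (3,881+V)×32
96,636.9 + 35.1V = 124,192 + 32V
27,555.1 = 3.1V
V = 8,888.74 m³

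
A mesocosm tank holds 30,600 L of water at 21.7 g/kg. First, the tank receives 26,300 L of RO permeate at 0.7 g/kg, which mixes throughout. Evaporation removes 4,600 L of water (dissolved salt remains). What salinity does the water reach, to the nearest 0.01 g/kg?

13.05 g/kg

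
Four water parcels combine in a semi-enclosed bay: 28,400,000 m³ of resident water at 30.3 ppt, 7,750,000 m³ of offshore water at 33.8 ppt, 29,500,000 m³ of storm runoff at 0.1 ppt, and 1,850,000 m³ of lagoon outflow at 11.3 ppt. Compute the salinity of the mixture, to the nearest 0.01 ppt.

Total salt / total volume:
salt = 28,400,000×30.3 + 7,750,000×33.8 + 29,500,000×0.1 + 1,850,000×11.3 = 860,520,000 + 261,950,000 + 2,950,000 + 20,905,000 = 1,146,325,000
volume = 28,400,000 + 7,750,000 + 29,500,000 + 1,850,000 = 67,500,000 m³
S = 1,146,325,000 / 67,500,000 = 16.9826 ppt

16.98 ppt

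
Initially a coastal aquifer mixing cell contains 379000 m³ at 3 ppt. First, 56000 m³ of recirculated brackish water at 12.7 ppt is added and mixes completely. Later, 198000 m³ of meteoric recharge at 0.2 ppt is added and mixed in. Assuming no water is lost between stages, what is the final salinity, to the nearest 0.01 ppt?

2.98 ppt

Salt balance:
Initial salt = 379,000×3 = 1,137,000
After stage 1: salt = 1,137,000 + 56,000×12.7 = 1,848,200; volume = 435,000 m³; S = 4.249 ppt
After stage 2: salt = 1,848,200 + 198,000×0.2 = 1,887,800; volume = 633,000 m³
S = 1,887,800 / 633,000 = 2.9823 ppt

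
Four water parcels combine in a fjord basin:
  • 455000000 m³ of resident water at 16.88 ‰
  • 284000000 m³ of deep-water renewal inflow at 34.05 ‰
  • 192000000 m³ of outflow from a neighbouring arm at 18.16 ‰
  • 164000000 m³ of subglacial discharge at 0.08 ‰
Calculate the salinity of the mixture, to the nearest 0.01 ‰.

Mass of salt is conserved:
salt = 455,000,000×16.88 + 284,000,000×34.05 + 192,000,000×18.16 + 164,000,000×0.08 = 7,680,400,000 + 9,670,200,000 + 3,486,720,000 + 13,120,000 = 20,850,440,000
volume = 455,000,000 + 284,000,000 + 192,000,000 + 164,000,000 = 1,095,000,000 m³
S = 20,850,440,000 / 1,095,000,000 = 19.0415 ‰

19.04 ‰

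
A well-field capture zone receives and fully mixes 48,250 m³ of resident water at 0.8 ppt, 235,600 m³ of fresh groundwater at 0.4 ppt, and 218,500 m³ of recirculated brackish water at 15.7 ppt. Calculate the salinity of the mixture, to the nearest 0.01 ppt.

7.09 ppt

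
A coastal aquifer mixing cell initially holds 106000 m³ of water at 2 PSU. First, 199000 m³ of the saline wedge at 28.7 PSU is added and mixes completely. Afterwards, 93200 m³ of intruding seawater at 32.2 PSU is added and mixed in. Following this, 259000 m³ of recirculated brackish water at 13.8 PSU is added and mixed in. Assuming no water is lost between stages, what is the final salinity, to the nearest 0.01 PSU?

19.02 PSU

By conservation of dissolved salt,
Initial salt = 106,000×2 = 212,000
After stage 1: salt = 212,000 + 199,000×28.7 = 5,923,300; volume = 305,000 m³; S = 19.421 PSU
After stage 2: salt = 5,923,300 + 93,200×32.2 = 8,924,340; volume = 398,200 m³; S = 22.412 PSU
After stage 3: salt = 8,924,340 + 259,000×13.8 = 12,498,540; volume = 657,200 m³
S = 12,498,540 / 657,200 = 19.0179 PSU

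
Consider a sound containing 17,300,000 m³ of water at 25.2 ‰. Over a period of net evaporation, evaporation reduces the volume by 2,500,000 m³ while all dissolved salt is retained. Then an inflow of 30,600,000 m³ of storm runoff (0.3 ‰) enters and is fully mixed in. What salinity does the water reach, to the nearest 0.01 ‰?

9.80 ‰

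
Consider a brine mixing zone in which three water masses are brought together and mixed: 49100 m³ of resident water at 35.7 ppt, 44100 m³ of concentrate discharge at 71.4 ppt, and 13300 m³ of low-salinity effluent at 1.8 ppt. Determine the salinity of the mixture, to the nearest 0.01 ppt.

Total salt / total volume:
salt = 49,100×35.7 + 44,100×71.4 + 13,300×1.8 = 1,752,870 + 3,148,740 + 23,940 = 4,925,550
volume = 49,100 + 44,100 + 13,300 = 106,500 m³
S = 4,925,550 / 106,500 = 46.2493 ppt

46.25 ppt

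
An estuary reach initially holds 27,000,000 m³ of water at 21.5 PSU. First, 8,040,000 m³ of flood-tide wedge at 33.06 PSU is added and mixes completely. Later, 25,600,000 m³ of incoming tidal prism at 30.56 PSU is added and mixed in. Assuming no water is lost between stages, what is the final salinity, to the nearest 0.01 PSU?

Total salt / total volume:
Initial salt = 27,000,000×21.5 = 580,500,000
After stage 1: salt = 580,500,000 + 8,040,000×33.06 = 846,302,400; volume = 35,040,000 m³; S = 24.152 PSU
After stage 2: salt = 846,302,400 + 25,600,000×30.56 = 1,628,638,400; volume = 60,640,000 m³
S = 1,628,638,400 / 60,640,000 = 26.8575 PSU

26.86 PSU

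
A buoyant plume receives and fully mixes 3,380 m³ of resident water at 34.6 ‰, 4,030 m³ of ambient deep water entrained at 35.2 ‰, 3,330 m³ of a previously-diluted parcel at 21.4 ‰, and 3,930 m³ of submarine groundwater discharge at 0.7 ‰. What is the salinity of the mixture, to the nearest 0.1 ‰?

Weighted by volume,
salt = 3,380×34.6 + 4,030×35.2 + 3,330×21.4 + 3,930×0.7 = 116,948 + 141,856 + 71,262 + 2,751 = 332,817
volume = 3,380 + 4,030 + 3,330 + 3,930 = 14,670 m³
S = 332,817 / 14,670 = 22.687 ‰

22.7 ‰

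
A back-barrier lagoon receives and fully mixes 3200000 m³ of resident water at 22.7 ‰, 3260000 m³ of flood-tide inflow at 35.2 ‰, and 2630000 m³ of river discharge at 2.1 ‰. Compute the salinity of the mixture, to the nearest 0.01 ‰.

21.22 ‰

By conservation of dissolved salt,
salt = 3,200,000×22.7 + 3,260,000×35.2 + 2,630,000×2.1 = 72,640,000 + 114,752,000 + 5,523,000 = 192,915,000
volume = 3,200,000 + 3,260,000 + 2,630,000 = 9,090,000 m³
S = 192,915,000 / 9,090,000 = 21.2228 ‰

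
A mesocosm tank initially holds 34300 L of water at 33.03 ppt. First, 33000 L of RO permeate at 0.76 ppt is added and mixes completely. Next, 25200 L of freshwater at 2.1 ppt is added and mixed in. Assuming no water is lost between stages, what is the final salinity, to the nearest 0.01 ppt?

13.09 ppt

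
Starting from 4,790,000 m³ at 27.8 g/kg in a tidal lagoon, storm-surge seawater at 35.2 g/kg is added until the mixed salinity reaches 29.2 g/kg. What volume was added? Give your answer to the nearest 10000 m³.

1120000 m³

Salt balance: 4,790,000×27.8 + V×35.2 = (4,790,000+V)×29.2
133,162,000 + 35.2V = 139,868,000 + 29.2V
6,706,000 = 6V
V = 1,117,666.67 m³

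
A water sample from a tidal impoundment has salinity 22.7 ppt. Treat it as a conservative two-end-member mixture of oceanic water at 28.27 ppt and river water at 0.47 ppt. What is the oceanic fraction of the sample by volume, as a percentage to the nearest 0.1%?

80.0%

Let g be the oceanic fraction. Salt balance per unit volume:
g×28.27 + (1−g)×0.47 = 22.7
g = (22.7 − 0.47) / (28.27 − 0.47) = 22.23/27.8 = 0.7996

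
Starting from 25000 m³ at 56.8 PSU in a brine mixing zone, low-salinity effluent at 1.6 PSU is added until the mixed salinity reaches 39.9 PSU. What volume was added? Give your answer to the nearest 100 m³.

Salt balance: 25,000×56.8 + V×1.6 = (25,000+V)×39.9
1,420,000 + 1.6V = 997,500 + 39.9V
422,500 = 38.3V
V = 11,031.33 m³

11000 m³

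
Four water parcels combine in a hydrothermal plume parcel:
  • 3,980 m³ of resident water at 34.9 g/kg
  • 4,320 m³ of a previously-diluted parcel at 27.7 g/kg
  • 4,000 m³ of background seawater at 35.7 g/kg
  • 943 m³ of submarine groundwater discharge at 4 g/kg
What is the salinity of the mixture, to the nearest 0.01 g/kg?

30.59 g/kg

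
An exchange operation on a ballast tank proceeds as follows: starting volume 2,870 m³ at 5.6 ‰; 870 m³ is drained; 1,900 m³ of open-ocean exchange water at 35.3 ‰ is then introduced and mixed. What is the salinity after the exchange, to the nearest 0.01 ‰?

20.07 ‰

Remaining after removal: 2,000 m³ at 5.6 ‰ (salt = 11,200)
After addition: salt = 11,200 + 1,900×35.3 = 78,270; volume = 3,900 m³
S = 78,270 / 3,900 = 20.0692 ‰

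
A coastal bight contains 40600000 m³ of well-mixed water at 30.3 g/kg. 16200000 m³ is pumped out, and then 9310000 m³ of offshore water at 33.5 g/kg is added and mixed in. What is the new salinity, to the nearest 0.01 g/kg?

31.18 g/kg

Remaining after removal: 24,400,000 m³ at 30.3 g/kg (salt = 739,320,000)
After addition: salt = 739,320,000 + 9,310,000×33.5 = 1,051,205,000; volume = 33,710,000 m³
S = 1,051,205,000 / 33,710,000 = 31.1838 g/kg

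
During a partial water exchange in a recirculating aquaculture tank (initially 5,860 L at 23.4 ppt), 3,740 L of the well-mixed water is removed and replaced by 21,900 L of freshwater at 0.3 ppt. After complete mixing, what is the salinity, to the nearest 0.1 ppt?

2.3 ppt

Remaining after removal: 2,120 L at 23.4 ppt (salt = 49,608)
After addition: salt = 49,608 + 21,900×0.3 = 56,178; volume = 24,020 L
S = 56,178 / 24,020 = 2.3388 ppt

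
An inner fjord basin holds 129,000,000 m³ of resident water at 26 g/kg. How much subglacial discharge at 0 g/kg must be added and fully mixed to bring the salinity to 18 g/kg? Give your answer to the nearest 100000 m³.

Salt balance: 129,000,000×26 + V×0 = (129,000,000+V)×18
3,354,000,000 + 0V = 2,322,000,000 + 18V
1,032,000,000 = 18V
V = 57,333,333.33 m³

57300000 m³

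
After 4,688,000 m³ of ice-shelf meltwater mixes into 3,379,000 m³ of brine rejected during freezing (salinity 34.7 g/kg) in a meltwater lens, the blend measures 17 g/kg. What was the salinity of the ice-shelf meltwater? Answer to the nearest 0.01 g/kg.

4.24 g/kg

Salt balance: 3,379,000×34.7 + 4,688,000×S = 8,067,000×17
117,251,300 + 4,688,000·S = 137,139,000
S = (137,139,000 − 117,251,300) / 4,688,000 = 4.2423 g/kg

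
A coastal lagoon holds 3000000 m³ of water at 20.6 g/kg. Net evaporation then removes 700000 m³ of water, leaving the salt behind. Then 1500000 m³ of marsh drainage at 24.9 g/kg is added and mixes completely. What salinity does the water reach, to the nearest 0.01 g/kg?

After evaporation: salt = 3,000,000×20.6 = 61,800,000; volume = 3,000,000 − 700,000 = 2,300,000 m³
After mixing: salt = 61,800,000 + 1,500,000×24.9 = 99,150,000; volume = 2,300,000 + 1,500,000 = 3,800,000 m³
S = 99,150,000 / 3,800,000 = 26.0921 g/kg

26.09 g/kg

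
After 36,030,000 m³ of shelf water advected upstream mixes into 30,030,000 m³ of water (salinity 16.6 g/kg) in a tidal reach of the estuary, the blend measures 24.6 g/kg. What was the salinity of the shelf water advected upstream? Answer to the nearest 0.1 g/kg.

Salt balance: 30,030,000×16.6 + 36,030,000×S = 66,060,000×24.6
498,498,000 + 36,030,000·S = 1,625,076,000
S = (1,625,076,000 − 498,498,000) / 36,030,000 = 31.2678 g/kg

31.3 g/kg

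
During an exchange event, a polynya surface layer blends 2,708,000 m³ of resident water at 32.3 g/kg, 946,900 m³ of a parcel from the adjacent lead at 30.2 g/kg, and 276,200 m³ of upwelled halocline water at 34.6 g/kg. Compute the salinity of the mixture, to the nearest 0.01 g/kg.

Conserving salt mass:
salt = 2,708,000×32.3 + 946,900×30.2 + 276,200×34.6 = 87,468,400 + 28,596,380 + 9,556,520 = 125,621,300
volume = 2,708,000 + 946,900 + 276,200 = 3,931,100 m³
S = 125,621,300 / 3,931,100 = 31.9558 g/kg

31.96 g/kg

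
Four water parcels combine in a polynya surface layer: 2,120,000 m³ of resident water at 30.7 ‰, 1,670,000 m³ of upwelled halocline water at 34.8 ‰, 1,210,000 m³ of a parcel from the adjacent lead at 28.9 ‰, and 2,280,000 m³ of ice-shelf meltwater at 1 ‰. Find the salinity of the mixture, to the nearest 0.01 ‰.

22.04 ‰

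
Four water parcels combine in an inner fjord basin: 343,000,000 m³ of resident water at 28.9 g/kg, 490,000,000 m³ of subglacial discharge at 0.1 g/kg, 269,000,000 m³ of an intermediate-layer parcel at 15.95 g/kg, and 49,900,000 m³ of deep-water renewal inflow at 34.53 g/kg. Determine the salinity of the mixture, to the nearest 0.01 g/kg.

13.87 g/kg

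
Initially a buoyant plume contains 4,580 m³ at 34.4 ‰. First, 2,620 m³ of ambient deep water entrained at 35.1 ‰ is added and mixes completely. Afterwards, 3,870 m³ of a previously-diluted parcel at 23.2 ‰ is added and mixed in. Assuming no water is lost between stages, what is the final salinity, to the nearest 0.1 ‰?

30.7 ‰

Conserving salt mass:
Initial salt = 4,580×34.4 = 157,552
After stage 1: salt = 157,552 + 2,620×35.1 = 249,514; volume = 7,200 m³; S = 34.655 ‰
After stage 2: salt = 249,514 + 3,870×23.2 = 339,298; volume = 11,070 m³
S = 339,298 / 11,070 = 30.6502 ‰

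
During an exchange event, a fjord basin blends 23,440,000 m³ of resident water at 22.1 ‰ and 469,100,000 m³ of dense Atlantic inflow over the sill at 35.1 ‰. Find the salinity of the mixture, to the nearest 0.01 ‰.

Weighted by volume,
salt = 23,440,000×22.1 + 469,100,000×35.1 = 518,024,000 + 16,465,410,000 = 16,983,434,000
volume = 23,440,000 + 469,100,000 = 492,540,000 m³
S = 16,983,434,000 / 492,540,000 = 34.4813 ‰

34.48 ‰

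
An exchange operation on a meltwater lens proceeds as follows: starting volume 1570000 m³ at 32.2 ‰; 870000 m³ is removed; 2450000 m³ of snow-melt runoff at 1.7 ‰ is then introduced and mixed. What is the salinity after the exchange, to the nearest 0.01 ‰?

Remaining after removal: 700,000 m³ at 32.2 ‰ (salt = 22,540,000)
After addition: salt = 22,540,000 + 2,450,000×1.7 = 26,705,000; volume = 3,150,000 m³
S = 26,705,000 / 3,150,000 = 8.4778 ‰

8.48 ‰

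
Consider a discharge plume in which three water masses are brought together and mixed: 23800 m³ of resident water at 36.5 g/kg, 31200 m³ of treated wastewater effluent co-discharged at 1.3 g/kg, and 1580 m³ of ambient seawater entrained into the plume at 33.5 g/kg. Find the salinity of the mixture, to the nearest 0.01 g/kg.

17.01 g/kg

By conservation of dissolved salt,
salt = 23,800×36.5 + 31,200×1.3 + 1,580×33.5 = 868,700 + 40,560 + 52,930 = 962,190
volume = 23,800 + 31,200 + 1,580 = 56,580 m³
S = 962,190 / 56,580 = 17.0058 g/kg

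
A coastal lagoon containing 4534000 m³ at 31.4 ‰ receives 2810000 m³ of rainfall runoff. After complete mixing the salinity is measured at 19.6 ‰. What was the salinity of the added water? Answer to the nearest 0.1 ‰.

0.6 ‰

Salt balance: 4,534,000×31.4 + 2,810,000×S = 7,344,000×19.6
142,367,600 + 2,810,000·S = 143,942,400
S = (143,942,400 − 142,367,600) / 2,810,000 = 0.5604 ‰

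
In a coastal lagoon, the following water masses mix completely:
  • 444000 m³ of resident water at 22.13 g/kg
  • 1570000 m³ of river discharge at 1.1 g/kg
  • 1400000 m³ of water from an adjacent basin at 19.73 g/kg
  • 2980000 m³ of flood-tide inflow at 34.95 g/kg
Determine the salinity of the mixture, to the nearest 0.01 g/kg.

Salt balance:
salt = 444,000×22.13 + 1,570,000×1.1 + 1,400,000×19.73 + 2,980,000×34.95 = 9,825,720 + 1,727,000 + 27,622,000 + 104,151,000 = 143,325,720
volume = 444,000 + 1,570,000 + 1,400,000 + 2,980,000 = 6,394,000 m³
S = 143,325,720 / 6,394,000 = 22.4157 g/kg

22.42 g/kg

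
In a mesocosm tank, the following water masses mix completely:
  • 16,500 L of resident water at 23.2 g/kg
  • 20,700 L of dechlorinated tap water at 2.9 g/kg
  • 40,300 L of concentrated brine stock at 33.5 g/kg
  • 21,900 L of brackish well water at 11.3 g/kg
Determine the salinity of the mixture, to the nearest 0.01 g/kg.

20.53 g/kg

Salt balance:
salt = 16,500×23.2 + 20,700×2.9 + 40,300×33.5 + 21,900×11.3 = 382,800 + 60,030 + 1,350,050 + 247,470 = 2,040,350
volume = 16,500 + 20,700 + 40,300 + 21,900 = 99,400 L
S = 2,040,350 / 99,400 = 20.5267 g/kg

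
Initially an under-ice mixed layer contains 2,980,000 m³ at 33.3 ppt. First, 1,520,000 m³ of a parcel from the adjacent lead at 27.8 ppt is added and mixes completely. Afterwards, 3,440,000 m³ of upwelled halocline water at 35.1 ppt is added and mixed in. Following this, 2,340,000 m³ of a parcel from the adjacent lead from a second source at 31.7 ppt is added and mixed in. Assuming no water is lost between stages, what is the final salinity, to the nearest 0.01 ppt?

By conservation of dissolved salt,
Initial salt = 2,980,000×33.3 = 99,234,000
After stage 1: salt = 99,234,000 + 1,520,000×27.8 = 141,490,000; volume = 4,500,000 m³; S = 31.442 ppt
After stage 2: salt = 141,490,000 + 3,440,000×35.1 = 262,234,000; volume = 7,940,000 m³; S = 33.027 ppt
After stage 3: salt = 262,234,000 + 2,340,000×31.7 = 336,412,000; volume = 10,280,000 m³
S = 336,412,000 / 10,280,000 = 32.7249 ppt

32.72 ppt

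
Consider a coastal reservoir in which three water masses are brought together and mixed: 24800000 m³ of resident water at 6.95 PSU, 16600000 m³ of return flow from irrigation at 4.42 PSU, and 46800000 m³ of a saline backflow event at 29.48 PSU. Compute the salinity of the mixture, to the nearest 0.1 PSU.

Weighted by volume,
salt = 24,800,000×6.95 + 16,600,000×4.42 + 46,800,000×29.48 = 172,360,000 + 73,372,000 + 1,379,664,000 = 1,625,396,000
volume = 24,800,000 + 16,600,000 + 46,800,000 = 88,200,000 m³
S = 1,625,396,000 / 88,200,000 = 18.429 PSU

18.4 PSU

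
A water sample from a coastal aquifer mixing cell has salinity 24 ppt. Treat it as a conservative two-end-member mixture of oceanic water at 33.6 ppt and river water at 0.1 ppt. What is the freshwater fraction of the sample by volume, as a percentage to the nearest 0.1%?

28.7%

Let f be the freshwater fraction. Salt balance per unit volume:
f×0.1 + (1−f)×33.6 = 24
f = (33.6 − 24) / (33.6 − 0.1) = 9.6/33.5 = 0.2866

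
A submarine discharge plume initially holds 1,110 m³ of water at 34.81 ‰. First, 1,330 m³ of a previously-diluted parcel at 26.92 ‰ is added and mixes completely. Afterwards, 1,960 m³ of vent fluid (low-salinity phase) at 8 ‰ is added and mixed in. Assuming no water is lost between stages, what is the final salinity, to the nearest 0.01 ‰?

20.48 ‰

Total salt / total volume:
Initial salt = 1,110×34.81 = 38,639.1
After stage 1: salt = 38,639.1 + 1,330×26.92 = 74,442.7; volume = 2,440 m³; S = 30.509 ‰
After stage 2: salt = 74,442.7 + 1,960×8 = 90,122.7; volume = 4,400 m³
S = 90,122.7 / 4,400 = 20.4824 ‰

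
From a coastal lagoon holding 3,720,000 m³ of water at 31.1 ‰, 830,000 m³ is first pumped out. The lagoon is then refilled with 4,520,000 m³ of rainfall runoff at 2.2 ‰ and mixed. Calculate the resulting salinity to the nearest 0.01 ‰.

Remaining after removal: 2,890,000 m³ at 31.1 ‰ (salt = 89,879,000)
After addition: salt = 89,879,000 + 4,520,000×2.2 = 99,823,000; volume = 7,410,000 m³
S = 99,823,000 / 7,410,000 = 13.4714 ‰

13.47 ‰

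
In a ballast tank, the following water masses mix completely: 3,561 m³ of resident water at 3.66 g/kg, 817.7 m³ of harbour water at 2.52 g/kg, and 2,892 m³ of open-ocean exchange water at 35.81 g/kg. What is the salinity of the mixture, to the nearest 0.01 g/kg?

16.32 g/kg

Conserving salt mass:
salt = 3,561×3.66 + 817.7×2.52 + 2,892×35.81 = 13,033.26 + 2,060.604 + 103,562.52 = 118,656.384
volume = 3,561 + 817.7 + 2,892 = 7,270.7 m³
S = 118,656.384 / 7,270.7 = 16.3198 g/kg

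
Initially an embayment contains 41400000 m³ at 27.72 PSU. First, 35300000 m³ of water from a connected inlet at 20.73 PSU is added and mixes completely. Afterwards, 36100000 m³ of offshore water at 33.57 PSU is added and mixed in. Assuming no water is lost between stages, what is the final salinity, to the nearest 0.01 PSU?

Mass of salt is conserved:
Initial salt = 41,400,000×27.72 = 1,147,608,000
After stage 1: salt = 1,147,608,000 + 35,300,000×20.73 = 1,879,377,000; volume = 76,700,000 m³; S = 24.503 PSU
After stage 2: salt = 1,879,377,000 + 36,100,000×33.57 = 3,091,254,000; volume = 112,800,000 m³
S = 3,091,254,000 / 112,800,000 = 27.4047 PSU

27.40 PSU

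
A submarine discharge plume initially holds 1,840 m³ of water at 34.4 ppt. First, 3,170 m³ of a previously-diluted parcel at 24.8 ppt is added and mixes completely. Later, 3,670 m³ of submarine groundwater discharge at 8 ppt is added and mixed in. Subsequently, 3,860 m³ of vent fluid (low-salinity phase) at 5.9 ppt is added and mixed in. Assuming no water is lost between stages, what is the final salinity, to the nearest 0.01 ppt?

Total salt / total volume:
Initial salt = 1,840×34.4 = 63,296
After stage 1: salt = 63,296 + 3,170×24.8 = 141,912; volume = 5,010 m³; S = 28.326 ppt
After stage 2: salt = 141,912 + 3,670×8 = 171,272; volume = 8,680 m³; S = 19.732 ppt
After stage 3: salt = 171,272 + 3,860×5.9 = 194,046; volume = 12,540 m³
S = 194,046 / 12,540 = 15.4742 ppt

15.47 ppt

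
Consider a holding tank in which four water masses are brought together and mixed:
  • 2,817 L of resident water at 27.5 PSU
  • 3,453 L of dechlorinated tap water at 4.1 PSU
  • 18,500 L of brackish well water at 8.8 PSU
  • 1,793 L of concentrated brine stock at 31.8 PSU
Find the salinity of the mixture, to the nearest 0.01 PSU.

11.72 PSU

By conservation of dissolved salt,
salt = 2,817×27.5 + 3,453×4.1 + 18,500×8.8 + 1,793×31.8 = 77,467.5 + 14,157.3 + 162,800 + 57,017.4 = 311,442.2
volume = 2,817 + 3,453 + 18,500 + 1,793 = 26,563 L
S = 311,442.2 / 26,563 = 11.7247 PSU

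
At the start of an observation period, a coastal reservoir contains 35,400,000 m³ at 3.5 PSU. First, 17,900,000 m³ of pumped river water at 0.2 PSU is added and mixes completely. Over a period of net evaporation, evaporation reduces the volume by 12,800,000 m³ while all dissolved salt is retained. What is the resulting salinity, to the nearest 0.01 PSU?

After mixing: salt = 35,400,000×3.5 + 17,900,000×0.2 = 127,480,000; volume = 53,300,000 m³
After evaporation: salt unchanged = 127,480,000; volume = 53,300,000 − 12,800,000 = 40,500,000 m³
S = 127,480,000 / 40,500,000 = 3.1477 PSU

3.15 PSU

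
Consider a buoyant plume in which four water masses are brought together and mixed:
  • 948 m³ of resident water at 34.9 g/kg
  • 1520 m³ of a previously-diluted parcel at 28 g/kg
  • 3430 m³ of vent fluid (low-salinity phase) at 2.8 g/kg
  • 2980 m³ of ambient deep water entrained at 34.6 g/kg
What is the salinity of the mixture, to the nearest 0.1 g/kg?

21.2 g/kg

By conservation of dissolved salt,
salt = 948×34.9 + 1,520×28 + 3,430×2.8 + 2,980×34.6 = 33,085.2 + 42,560 + 9,604 + 103,108 = 188,357.2
volume = 948 + 1,520 + 3,430 + 2,980 = 8,878 m³
S = 188,357.2 / 8,878 = 21.216 g/kg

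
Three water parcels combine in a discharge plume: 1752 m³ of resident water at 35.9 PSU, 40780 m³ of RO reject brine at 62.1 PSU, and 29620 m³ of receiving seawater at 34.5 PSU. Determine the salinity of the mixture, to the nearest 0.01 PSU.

50.13 PSU

Total salt / total volume:
salt = 1,752×35.9 + 40,780×62.1 + 29,620×34.5 = 62,896.8 + 2,532,438 + 1,021,890 = 3,617,224.8
volume = 1,752 + 40,780 + 29,620 = 72,152 m³
S = 3,617,224.8 / 72,152 = 50.1334 PSU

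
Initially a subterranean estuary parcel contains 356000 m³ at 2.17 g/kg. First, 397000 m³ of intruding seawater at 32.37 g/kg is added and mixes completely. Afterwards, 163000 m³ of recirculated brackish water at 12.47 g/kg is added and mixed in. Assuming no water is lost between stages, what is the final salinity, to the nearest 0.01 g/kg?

Conserving salt mass:
Initial salt = 356,000×2.17 = 772,520
After stage 1: salt = 772,520 + 397,000×32.37 = 13,623,410; volume = 753,000 m³; S = 18.092 g/kg
After stage 2: salt = 13,623,410 + 163,000×12.47 = 15,656,020; volume = 916,000 m³
S = 15,656,020 / 916,000 = 17.0917 g/kg

17.09 g/kg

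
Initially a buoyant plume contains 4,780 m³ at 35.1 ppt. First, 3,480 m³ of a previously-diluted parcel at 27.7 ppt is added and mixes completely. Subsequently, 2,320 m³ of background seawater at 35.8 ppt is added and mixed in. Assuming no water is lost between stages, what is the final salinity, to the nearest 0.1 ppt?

32.8 ppt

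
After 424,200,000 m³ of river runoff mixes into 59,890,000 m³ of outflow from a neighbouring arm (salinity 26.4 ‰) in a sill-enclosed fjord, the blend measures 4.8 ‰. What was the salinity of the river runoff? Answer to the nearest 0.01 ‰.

Salt balance: 59,890,000×26.4 + 424,200,000×S = 484,090,000×4.8
1,581,096,000 + 424,200,000·S = 2,323,632,000
S = (2,323,632,000 − 1,581,096,000) / 424,200,000 = 1.7504 ‰

1.75 ‰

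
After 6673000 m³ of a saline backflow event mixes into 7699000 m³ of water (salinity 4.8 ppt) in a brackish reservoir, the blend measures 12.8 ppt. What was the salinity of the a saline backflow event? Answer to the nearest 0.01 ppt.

Salt balance: 7,699,000×4.8 + 6,673,000×S = 14,372,000×12.8
36,955,200 + 6,673,000·S = 183,961,600
S = (183,961,600 − 36,955,200) / 6,673,000 = 22.03 ppt

22.03 ppt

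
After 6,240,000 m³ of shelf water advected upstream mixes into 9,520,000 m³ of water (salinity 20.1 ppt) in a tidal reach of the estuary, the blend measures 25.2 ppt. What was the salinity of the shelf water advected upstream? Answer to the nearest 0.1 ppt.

Salt balance: 9,520,000×20.1 + 6,240,000×S = 15,760,000×25.2
191,352,000 + 6,240,000·S = 397,152,000
S = (397,152,000 − 191,352,000) / 6,240,000 = 32.9808 ppt

33.0 ppt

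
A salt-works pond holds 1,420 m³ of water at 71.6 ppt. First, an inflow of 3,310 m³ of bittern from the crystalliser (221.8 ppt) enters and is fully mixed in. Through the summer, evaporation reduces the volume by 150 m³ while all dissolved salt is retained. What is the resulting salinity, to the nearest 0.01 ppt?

182.50 ppt

After mixing: salt = 1,420×71.6 + 3,310×221.8 = 835,830; volume = 4,730 m³
After evaporation: salt unchanged = 835,830; volume = 4,730 − 150 = 4,580 m³
S = 835,830 / 4,580 = 182.4956 ppt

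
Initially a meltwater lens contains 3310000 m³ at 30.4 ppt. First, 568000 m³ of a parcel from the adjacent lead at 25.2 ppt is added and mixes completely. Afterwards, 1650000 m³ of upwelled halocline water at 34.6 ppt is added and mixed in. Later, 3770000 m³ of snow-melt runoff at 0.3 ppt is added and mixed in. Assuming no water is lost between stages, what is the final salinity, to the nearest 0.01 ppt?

18.62 ppt

Mass of salt is conserved:
Initial salt = 3,310,000×30.4 = 100,624,000
After stage 1: salt = 100,624,000 + 568,000×25.2 = 114,937,600; volume = 3,878,000 m³; S = 29.638 ppt
After stage 2: salt = 114,937,600 + 1,650,000×34.6 = 172,027,600; volume = 5,528,000 m³; S = 31.119 ppt
After stage 3: salt = 172,027,600 + 3,770,000×0.3 = 173,158,600; volume = 9,298,000 m³
S = 173,158,600 / 9,298,000 = 18.6232 ppt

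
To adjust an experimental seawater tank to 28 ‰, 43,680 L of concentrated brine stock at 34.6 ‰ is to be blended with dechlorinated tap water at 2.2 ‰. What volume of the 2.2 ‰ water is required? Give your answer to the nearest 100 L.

11200 L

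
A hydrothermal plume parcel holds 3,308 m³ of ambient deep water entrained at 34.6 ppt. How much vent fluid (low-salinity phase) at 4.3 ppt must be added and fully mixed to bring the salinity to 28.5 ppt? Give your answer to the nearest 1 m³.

Salt balance: 3,308×34.6 + V×4.3 = (3,308+V)×28.5
114,456.8 + 4.3V = 94,278 + 28.5V
20,178.8 = 24.2V
V = 833.83 m³

834 m³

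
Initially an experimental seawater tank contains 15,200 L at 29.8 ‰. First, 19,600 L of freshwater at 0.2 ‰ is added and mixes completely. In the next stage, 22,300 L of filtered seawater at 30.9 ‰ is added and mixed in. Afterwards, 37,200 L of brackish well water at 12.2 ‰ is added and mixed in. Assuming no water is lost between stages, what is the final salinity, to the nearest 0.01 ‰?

16.96 ‰

Salt balance:
Initial salt = 15,200×29.8 = 452,960
After stage 1: salt = 452,960 + 19,600×0.2 = 456,880; volume = 34,800 L; S = 13.129 ‰
After stage 2: salt = 456,880 + 22,300×30.9 = 1,145,950; volume = 57,100 L; S = 20.069 ‰
After stage 3: salt = 1,145,950 + 37,200×12.2 = 1,599,790; volume = 94,300 L
S = 1,599,790 / 94,300 = 16.9649 ‰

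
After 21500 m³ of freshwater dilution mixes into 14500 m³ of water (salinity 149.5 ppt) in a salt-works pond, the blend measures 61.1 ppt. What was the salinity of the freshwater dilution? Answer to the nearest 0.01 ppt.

1.48 ppt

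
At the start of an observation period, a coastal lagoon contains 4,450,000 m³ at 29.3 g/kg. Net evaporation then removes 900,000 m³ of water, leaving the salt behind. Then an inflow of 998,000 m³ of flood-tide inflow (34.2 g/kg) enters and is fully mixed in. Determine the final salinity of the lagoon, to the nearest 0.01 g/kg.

After evaporation: salt = 4,450,000×29.3 = 130,385,000; volume = 4,450,000 − 900,000 = 3,550,000 m³
After mixing: salt = 130,385,000 + 998,000×34.2 = 164,516,600; volume = 3,550,000 + 998,000 = 4,548,000 m³
S = 164,516,600 / 4,548,000 = 36.1734 g/kg

36.17 g/kg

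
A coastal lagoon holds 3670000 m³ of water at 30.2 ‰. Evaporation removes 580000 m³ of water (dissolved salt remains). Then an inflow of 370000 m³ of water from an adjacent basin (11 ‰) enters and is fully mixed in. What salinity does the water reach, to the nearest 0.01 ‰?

33.21 ‰

After evaporation: salt = 3,670,000×30.2 = 110,834,000; volume = 3,670,000 − 580,000 = 3,090,000 m³
After mixing: salt = 110,834,000 + 370,000×11 = 114,904,000; volume = 3,090,000 + 370,000 = 3,460,000 m³
S = 114,904,000 / 3,460,000 = 33.2092 ‰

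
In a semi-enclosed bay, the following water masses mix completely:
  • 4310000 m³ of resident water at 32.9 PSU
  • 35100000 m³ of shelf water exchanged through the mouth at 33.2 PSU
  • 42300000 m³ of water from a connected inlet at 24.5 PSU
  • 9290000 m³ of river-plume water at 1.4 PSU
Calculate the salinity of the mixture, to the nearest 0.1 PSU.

25.9 PSU

Weighted by volume,
salt = 4,310,000×32.9 + 35,100,000×33.2 + 42,300,000×24.5 + 9,290,000×1.4 = 141,799,000 + 1,165,320,000 + 1,036,350,000 + 13,006,000 = 2,356,475,000
volume = 4,310,000 + 35,100,000 + 42,300,000 + 9,290,000 = 91,000,000 m³
S = 2,356,475,000 / 91,000,000 = 25.895 PSU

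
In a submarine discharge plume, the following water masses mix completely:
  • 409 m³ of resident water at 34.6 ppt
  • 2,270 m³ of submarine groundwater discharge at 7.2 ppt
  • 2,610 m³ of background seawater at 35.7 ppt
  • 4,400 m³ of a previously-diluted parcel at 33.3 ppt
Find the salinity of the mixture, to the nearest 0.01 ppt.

Conserving salt mass:
salt = 409×34.6 + 2,270×7.2 + 2,610×35.7 + 4,400×33.3 = 14,151.4 + 16,344 + 93,177 + 146,520 = 270,192.4
volume = 409 + 2,270 + 2,610 + 4,400 = 9,689 m³
S = 270,192.4 / 9,689 = 27.8865 ppt

27.89 ppt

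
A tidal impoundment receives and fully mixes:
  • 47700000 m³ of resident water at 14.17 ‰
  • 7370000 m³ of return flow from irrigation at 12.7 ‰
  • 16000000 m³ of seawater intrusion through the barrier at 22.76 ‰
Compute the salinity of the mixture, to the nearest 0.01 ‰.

15.95 ‰

Total salt / total volume:
salt = 47,700,000×14.17 + 7,370,000×12.7 + 16,000,000×22.76 = 675,909,000 + 93,599,000 + 364,160,000 = 1,133,668,000
volume = 47,700,000 + 7,370,000 + 16,000,000 = 71,070,000 m³
S = 1,133,668,000 / 71,070,000 = 15.9514 ‰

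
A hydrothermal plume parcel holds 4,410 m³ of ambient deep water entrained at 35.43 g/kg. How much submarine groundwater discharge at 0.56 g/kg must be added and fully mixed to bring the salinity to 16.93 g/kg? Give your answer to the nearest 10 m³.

Salt balance: 4,410×35.43 + V×0.56 = (4,410+V)×16.93
156,246.3 + 0.56V = 74,661.3 + 16.93V
81,585 = 16.37V
V = 4,983.81 m³

4980 m³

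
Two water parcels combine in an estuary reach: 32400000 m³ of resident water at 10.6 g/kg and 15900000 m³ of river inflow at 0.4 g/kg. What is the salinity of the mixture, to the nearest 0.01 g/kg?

7.24 g/kg

Conserving salt mass:
salt = 32,400,000×10.6 + 15,900,000×0.4 = 343,440,000 + 6,360,000 = 349,800,000
volume = 32,400,000 + 15,900,000 = 48,300,000 m³
S = 349,800,000 / 48,300,000 = 7.2422 g/kg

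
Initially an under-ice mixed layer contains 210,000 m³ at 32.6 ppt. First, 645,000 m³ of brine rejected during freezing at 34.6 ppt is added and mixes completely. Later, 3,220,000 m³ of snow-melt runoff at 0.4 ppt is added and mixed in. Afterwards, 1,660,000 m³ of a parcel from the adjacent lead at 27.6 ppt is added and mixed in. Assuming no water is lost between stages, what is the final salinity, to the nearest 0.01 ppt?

Weighted by volume,
Initial salt = 210,000×32.6 = 6,846,000
After stage 1: salt = 6,846,000 + 645,000×34.6 = 29,163,000; volume = 855,000 m³; S = 34.109 ppt
After stage 2: salt = 29,163,000 + 3,220,000×0.4 = 30,451,000; volume = 4,075,000 m³; S = 7.473 ppt
After stage 3: salt = 30,451,000 + 1,660,000×27.6 = 76,267,000; volume = 5,735,000 m³
S = 76,267,000 / 5,735,000 = 13.2985 ppt

13.30 ppt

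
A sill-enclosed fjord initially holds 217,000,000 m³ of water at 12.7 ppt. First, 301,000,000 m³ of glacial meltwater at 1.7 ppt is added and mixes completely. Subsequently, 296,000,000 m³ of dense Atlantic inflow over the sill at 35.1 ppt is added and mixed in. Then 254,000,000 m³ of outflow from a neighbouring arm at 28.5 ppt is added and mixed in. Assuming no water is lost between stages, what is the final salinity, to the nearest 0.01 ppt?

Total salt / total volume:
Initial salt = 217,000,000×12.7 = 2,755,900,000
After stage 1: salt = 2,755,900,000 + 301,000,000×1.7 = 3,267,600,000; volume = 518,000,000 m³; S = 6.308 ppt
After stage 2: salt = 3,267,600,000 + 296,000,000×35.1 = 13,657,200,000; volume = 814,000,000 m³; S = 16.778 ppt
After stage 3: salt = 13,657,200,000 + 254,000,000×28.5 = 20,896,200,000; volume = 1,068,000,000 m³
S = 20,896,200,000 / 1,068,000,000 = 19.5657 ppt

19.57 ppt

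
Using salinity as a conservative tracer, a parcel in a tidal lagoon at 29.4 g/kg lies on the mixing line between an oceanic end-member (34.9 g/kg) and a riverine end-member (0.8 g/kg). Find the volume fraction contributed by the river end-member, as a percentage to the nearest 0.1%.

Let f be the freshwater fraction. Salt balance per unit volume:
f×0.8 + (1−f)×34.9 = 29.4
f = (34.9 − 29.4) / (34.9 − 0.8) = 5.5/34.1 = 0.1613

16.1%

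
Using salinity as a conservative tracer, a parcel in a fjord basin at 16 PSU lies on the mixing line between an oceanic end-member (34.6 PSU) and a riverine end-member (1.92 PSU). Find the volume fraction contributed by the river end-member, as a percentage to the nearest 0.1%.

Let f be the freshwater fraction. Salt balance per unit volume:
f×1.92 + (1−f)×34.6 = 16
f = (34.6 − 16) / (34.6 − 1.92) = 18.6/32.68 = 0.5692

56.9%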